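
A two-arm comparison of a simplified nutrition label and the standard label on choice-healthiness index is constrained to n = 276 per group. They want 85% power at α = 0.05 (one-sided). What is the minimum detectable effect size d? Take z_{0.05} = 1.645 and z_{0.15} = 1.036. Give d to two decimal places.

For two independent groups of n = 276 each: d_min = (z_{α} + z_β)·√(2/n).
z-sum = 1.645 + 1.036 = 2.681.
d_min = 2.681 × √(2/276) = 2.681 × 0.0851 = 0.228.

d_min ≈ 0.23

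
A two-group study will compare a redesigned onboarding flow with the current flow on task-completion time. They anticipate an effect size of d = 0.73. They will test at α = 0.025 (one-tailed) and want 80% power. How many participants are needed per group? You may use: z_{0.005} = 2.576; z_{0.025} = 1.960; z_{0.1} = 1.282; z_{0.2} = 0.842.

For two independent groups with equal n: n = 2·((z_{α} + z_β) / d)².
z_{α} + z_β = 1.960 + 0.842 = 2.802.
n = 2 × (2.802 / 0.73)² = 2 × 3.838² = 2 × 14.73 = 29.5.
Round up to the next whole participant.

n = 30 per group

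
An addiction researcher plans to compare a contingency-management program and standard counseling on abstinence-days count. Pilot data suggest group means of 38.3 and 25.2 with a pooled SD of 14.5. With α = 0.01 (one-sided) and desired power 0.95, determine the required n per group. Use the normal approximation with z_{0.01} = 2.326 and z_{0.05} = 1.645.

Cohen's d = |M₁ − M₂| / SD_pooled = |38.3 − 25.2| / 14.5 = 13.1 / 14.5 = 0.903.
For two independent groups with equal n: n = 2·((z_{α} + z_β) / d)².
z_{α} + z_β = 2.326 + 1.645 = 3.971.
n = 2 × (3.971 / 0.903)² = 2 × 4.398² = 2 × 19.34 = 38.7.
Round up to the next whole participant.

n = 39 per group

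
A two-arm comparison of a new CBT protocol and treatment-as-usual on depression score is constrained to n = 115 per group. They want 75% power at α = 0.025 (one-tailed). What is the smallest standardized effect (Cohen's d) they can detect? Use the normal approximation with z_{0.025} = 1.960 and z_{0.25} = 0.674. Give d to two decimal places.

For two independent groups of n = 115 each: d_min = (z_{α} + z_β)·√(2/n).
z-sum = 1.960 + 0.674 = 2.634.
d_min = 2.634 × √(2/115) = 2.634 × 0.1319 = 0.347.

d_min ≈ 0.35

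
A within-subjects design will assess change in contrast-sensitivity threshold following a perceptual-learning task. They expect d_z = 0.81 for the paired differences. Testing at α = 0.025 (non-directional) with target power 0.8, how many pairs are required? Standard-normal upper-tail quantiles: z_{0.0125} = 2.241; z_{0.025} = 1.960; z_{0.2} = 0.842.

n = 15 pairs

For a paired (one-sample on differences) test: n = ((z_{α/2} + z_β) / d)².
z_{α/2} + z_β = 2.241 + 0.842 = 3.083.
n = (3.083 / 0.81)² = 3.806² = 14.49.
Round up.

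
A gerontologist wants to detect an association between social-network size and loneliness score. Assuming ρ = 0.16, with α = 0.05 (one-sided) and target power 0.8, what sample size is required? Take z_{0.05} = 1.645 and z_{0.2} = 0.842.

Fisher's z: C = ½·ln((1+r)/(1−r)) = ½·ln(1.3810) = 0.1614.
n = ((z_{α} + z_β)/C)² + 3.
(1.645 + 0.842) / 0.1614 = 2.487 / 0.1614 = 15.409.
n = 15.409² + 3 = 237.43 + 3 = 240.4.
Round up.

n = 241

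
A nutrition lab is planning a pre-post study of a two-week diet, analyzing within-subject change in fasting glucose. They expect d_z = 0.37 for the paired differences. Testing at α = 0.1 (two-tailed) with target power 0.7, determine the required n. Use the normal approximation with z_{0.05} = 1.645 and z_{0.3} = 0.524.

For a paired (one-sample on differences) test: n = ((z_{α/2} + z_β) / d)².
z_{α/2} + z_β = 1.645 + 0.524 = 2.169.
n = (2.169 / 0.37)² = 5.862² = 34.36.
Round up.

n = 35 pairs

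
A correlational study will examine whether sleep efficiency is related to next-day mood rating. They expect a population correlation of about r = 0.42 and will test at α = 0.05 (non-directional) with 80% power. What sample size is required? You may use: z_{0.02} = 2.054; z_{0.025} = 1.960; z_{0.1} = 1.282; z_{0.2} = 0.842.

n = 43

Fisher's z: C = ½·ln((1+r)/(1−r)) = ½·ln(2.4483) = 0.4477.
n = ((z_{α/2} + z_β)/C)² + 3.
(1.960 + 0.842) / 0.4477 = 2.802 / 0.4477 = 6.259.
n = 6.259² + 3 = 39.17 + 3 = 42.2.
Round up.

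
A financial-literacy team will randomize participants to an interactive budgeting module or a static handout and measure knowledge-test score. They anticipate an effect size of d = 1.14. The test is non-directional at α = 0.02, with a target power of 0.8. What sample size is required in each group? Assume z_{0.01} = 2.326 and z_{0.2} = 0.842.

n = 16 per group

For two independent groups with equal n: n = 2·((z_{α/2} + z_β) / d)².
z_{α/2} + z_β = 2.326 + 0.842 = 3.168.
n = 2 × (3.168 / 1.14)² = 2 × 2.779² = 2 × 7.72 = 15.4.
Round up to the next whole participant.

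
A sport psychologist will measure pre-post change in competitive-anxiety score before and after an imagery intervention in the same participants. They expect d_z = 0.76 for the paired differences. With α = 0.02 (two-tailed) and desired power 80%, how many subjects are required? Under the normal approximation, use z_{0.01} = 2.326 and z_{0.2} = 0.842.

For a paired (one-sample on differences) test: n = ((z_{α/2} + z_β) / d)².
z_{α/2} + z_β = 2.326 + 0.842 = 3.168.
n = (3.168 / 0.76)² = 4.168² = 17.38.
Round up.

n = 18 pairs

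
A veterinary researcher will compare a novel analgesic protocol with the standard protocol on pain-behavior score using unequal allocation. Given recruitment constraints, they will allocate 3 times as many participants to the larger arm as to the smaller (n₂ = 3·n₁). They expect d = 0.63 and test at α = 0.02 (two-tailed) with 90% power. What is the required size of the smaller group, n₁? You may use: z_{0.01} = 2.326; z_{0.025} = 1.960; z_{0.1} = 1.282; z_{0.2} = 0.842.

n₁ = 44

With allocation ratio k = n₂/n₁ = 3, Var(x̄₁−x̄₂) = σ²(1/n₁ + 1/(k·n₁)) = σ²·(k+1)/(k·n₁).
So n₁ = (1 + 1/k)·((z_{α/2} + z_β)/d)² = 1.333 × (3.608/0.63)².
n₁ = 1.333 × 32.80 = 43.7.
Round up: n₁ = 44, giving n₂ = 3 × 44 = 132.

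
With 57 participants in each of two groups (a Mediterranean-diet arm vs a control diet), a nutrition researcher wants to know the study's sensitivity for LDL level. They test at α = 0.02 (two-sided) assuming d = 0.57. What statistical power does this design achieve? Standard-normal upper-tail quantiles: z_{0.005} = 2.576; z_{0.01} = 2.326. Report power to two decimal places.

For two equal groups, power = Φ(d·√(n/2) − z_{α/2}).
d·√(n/2) = 0.57 × √(57/2) = 0.57 × 5.339 = 3.043.
z_β = 3.043 − 2.326 = 0.717.
Power = Φ(0.717) = 0.763.

power ≈ 0.76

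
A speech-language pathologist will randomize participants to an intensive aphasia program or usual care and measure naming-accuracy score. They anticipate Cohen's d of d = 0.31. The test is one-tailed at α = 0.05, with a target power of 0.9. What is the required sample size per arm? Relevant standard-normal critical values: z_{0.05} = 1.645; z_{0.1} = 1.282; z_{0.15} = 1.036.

For two independent groups with equal n: n = 2·((z_{α} + z_β) / d)².
z_{α} + z_β = 1.645 + 1.282 = 2.927.
n = 2 × (2.927 / 0.31)² = 2 × 9.442² = 2 × 89.15 = 178.3.
Round up to the next whole participant.

n = 179 per group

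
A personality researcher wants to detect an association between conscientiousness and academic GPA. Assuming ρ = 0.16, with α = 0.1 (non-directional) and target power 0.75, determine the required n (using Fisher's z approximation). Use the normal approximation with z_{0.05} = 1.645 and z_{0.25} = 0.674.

Fisher's z: C = ½·ln((1+r)/(1−r)) = ½·ln(1.3810) = 0.1614.
n = ((z_{α/2} + z_β)/C)² + 3.
(1.645 + 0.674) / 0.1614 = 2.319 / 0.1614 = 14.368.
n = 14.368² + 3 = 206.44 + 3 = 209.4.
Round up.

n = 210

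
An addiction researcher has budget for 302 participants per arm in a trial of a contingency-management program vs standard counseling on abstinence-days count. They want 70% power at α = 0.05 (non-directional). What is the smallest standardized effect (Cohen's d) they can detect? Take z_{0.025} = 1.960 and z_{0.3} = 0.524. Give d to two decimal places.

d_min ≈ 0.20

For two independent groups of n = 302 each: d_min = (z_{α/2} + z_β)·√(2/n).
z-sum = 1.960 + 0.524 = 2.484.
d_min = 2.484 × √(2/302) = 2.484 × 0.0814 = 0.202.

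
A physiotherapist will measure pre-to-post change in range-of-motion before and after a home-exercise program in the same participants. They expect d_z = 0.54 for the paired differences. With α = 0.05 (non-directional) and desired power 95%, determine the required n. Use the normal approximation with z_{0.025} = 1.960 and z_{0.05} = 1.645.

n = 45 pairs

For a paired (one-sample on differences) test: n = ((z_{α/2} + z_β) / d)².
z_{α/2} + z_β = 1.960 + 1.645 = 3.605.
n = (3.605 / 0.54)² = 6.676² = 44.57.
Round up.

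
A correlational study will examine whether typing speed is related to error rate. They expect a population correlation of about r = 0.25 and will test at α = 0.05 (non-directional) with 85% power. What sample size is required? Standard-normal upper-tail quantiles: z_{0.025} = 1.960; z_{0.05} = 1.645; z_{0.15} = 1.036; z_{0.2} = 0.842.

Fisher's z: C = ½·ln((1+r)/(1−r)) = ½·ln(1.6667) = 0.2554.
n = ((z_{α/2} + z_β)/C)² + 3.
(1.960 + 1.036) / 0.2554 = 2.996 / 0.2554 = 11.731.
n = 11.731² + 3 = 137.61 + 3 = 140.6.
Round up.

n = 141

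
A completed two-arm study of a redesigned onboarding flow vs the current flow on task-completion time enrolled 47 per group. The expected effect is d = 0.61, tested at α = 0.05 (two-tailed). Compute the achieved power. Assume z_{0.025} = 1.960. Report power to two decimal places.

For two equal groups, power = Φ(d·√(n/2) − z_{α/2}).
d·√(n/2) = 0.61 × √(47/2) = 0.61 × 4.848 = 2.957.
z_β = 2.957 − 1.960 = 0.997.
Power = Φ(0.997) = 0.841.

power ≈ 0.84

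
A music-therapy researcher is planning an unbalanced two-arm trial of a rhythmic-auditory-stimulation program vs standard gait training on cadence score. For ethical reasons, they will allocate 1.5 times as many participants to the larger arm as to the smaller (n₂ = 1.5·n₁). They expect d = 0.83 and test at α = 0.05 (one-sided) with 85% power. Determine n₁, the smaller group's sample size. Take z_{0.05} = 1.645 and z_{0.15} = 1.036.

n₁ = 18

With allocation ratio k = n₂/n₁ = 1.5, Var(x̄₁−x̄₂) = σ²(1/n₁ + 1/(k·n₁)) = σ²·(k+1)/(k·n₁).
So n₁ = (1 + 1/k)·((z_{α} + z_β)/d)² = 1.667 × (2.681/0.83)².
n₁ = 1.667 × 10.43 = 17.4.
Round up: n₁ = 18, giving n₂ = 1.5 × 18 = 27.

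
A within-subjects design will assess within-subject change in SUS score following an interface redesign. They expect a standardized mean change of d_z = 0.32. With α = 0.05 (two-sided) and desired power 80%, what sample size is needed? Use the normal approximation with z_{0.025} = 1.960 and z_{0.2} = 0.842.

For a paired (one-sample on differences) test: n = ((z_{α/2} + z_β) / d)².
z_{α/2} + z_β = 1.960 + 0.842 = 2.802.
n = (2.802 / 0.32)² = 8.756² = 76.67.
Round up.

n = 77 pairs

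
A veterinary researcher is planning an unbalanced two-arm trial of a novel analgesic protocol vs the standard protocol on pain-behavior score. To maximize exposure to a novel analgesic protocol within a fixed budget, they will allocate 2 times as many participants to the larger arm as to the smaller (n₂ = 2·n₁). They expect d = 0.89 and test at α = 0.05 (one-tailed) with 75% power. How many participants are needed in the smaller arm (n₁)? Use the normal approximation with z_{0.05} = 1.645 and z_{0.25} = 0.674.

n₁ = 11

With allocation ratio k = n₂/n₁ = 2, Var(x̄₁−x̄₂) = σ²(1/n₁ + 1/(k·n₁)) = σ²·(k+1)/(k·n₁).
So n₁ = (1 + 1/k)·((z_{α} + z_β)/d)² = 1.500 × (2.319/0.89)².
n₁ = 1.500 × 6.79 = 10.2.
Round up: n₁ = 11, giving n₂ = 2 × 11 = 22.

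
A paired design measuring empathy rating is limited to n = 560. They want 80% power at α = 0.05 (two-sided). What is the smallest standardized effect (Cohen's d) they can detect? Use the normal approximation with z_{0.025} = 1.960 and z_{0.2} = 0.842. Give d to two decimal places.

For a single sample (or paired design) of n = 560: d_min = (z_{α/2} + z_β)/√n.
z-sum = 1.960 + 0.842 = 2.802.
d_min = 2.802 / √560 = 2.802 / 23.664 = 0.118.

d_min ≈ 0.12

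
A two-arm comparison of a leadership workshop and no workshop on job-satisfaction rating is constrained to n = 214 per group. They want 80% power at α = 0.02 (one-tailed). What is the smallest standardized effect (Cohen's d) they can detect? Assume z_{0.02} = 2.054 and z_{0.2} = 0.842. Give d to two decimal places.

For two independent groups of n = 214 each: d_min = (z_{α} + z_β)·√(2/n).
z-sum = 2.054 + 0.842 = 2.896.
d_min = 2.896 × √(2/214) = 2.896 × 0.0967 = 0.280.

d_min ≈ 0.28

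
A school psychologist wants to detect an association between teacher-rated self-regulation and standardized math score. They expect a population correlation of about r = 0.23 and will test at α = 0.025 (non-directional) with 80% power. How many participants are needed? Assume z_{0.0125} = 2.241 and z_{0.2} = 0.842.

Fisher's z: C = ½·ln((1+r)/(1−r)) = ½·ln(1.5974) = 0.2342.
n = ((z_{α/2} + z_β)/C)² + 3.
(2.241 + 0.842) / 0.2342 = 3.083 / 0.2342 = 13.164.
n = 13.164² + 3 = 173.29 + 3 = 176.3.
Round up.

n = 177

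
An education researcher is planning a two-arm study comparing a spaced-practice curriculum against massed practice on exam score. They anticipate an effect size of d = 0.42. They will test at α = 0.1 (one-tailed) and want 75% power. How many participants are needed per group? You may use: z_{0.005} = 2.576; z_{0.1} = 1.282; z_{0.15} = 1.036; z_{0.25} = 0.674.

n = 44 per group

For two independent groups with equal n: n = 2·((z_{α} + z_β) / d)².
z_{α} + z_β = 1.282 + 0.674 = 1.956.
n = 2 × (1.956 / 0.42)² = 2 × 4.657² = 2 × 21.69 = 43.4.
Round up to the next whole participant.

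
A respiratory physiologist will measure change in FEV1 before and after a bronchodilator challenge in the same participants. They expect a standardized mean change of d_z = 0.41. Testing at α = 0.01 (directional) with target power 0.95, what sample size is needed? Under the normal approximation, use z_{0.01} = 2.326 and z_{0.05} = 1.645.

For a paired (one-sample on differences) test: n = ((z_{α} + z_β) / d)².
z_{α} + z_β = 2.326 + 1.645 = 3.971.
n = (3.971 / 0.41)² = 9.685² = 93.81.
Round up.

n = 94 pairs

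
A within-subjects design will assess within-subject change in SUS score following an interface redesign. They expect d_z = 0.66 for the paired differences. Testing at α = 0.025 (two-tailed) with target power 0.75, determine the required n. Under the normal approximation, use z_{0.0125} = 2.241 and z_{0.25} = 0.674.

For a paired (one-sample on differences) test: n = ((z_{α/2} + z_β) / d)².
z_{α/2} + z_β = 2.241 + 0.674 = 2.915.
n = (2.915 / 0.66)² = 4.417² = 19.51.
Round up.

n = 20 pairs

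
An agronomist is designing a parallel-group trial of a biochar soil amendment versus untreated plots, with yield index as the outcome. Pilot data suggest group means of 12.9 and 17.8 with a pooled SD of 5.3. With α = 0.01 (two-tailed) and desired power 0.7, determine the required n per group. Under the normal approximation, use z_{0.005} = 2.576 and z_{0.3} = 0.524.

n = 23 per group

Cohen's d = |M₁ − M₂| / SD_pooled = |12.9 − 17.8| / 5.3 = 4.9 / 5.3 = 0.925.
For two independent groups with equal n: n = 2·((z_{α/2} + z_β) / d)².
z_{α/2} + z_β = 2.576 + 0.524 = 3.100.
n = 2 × (3.100 / 0.925)² = 2 × 3.351² = 2 × 11.23 = 22.5.
Round up to the next whole participant.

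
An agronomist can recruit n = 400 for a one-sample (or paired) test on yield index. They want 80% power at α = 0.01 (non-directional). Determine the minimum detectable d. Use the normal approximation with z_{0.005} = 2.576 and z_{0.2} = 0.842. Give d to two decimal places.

d_min ≈ 0.17

For a single sample (or paired design) of n = 400: d_min = (z_{α/2} + z_β)/√n.
z-sum = 2.576 + 0.842 = 3.418.
d_min = 3.418 / √400 = 3.418 / 20.000 = 0.171.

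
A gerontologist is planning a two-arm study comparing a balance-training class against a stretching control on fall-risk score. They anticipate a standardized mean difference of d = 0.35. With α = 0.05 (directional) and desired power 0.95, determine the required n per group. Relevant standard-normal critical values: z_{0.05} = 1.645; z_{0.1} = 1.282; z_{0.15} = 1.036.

n = 177 per group

For two independent groups with equal n: n = 2·((z_{α} + z_β) / d)².
z_{α} + z_β = 1.645 + 1.645 = 3.290.
n = 2 × (3.290 / 0.35)² = 2 × 9.400² = 2 × 88.36 = 176.7.
Round up to the next whole participant.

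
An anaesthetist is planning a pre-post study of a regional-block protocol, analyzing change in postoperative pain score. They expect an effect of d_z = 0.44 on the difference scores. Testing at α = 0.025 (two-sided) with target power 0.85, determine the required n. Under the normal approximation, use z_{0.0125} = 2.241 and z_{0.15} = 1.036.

For a paired (one-sample on differences) test: n = ((z_{α/2} + z_β) / d)².
z_{α/2} + z_β = 2.241 + 1.036 = 3.277.
n = (3.277 / 0.44)² = 7.448² = 55.47.
Round up.

n = 56 pairs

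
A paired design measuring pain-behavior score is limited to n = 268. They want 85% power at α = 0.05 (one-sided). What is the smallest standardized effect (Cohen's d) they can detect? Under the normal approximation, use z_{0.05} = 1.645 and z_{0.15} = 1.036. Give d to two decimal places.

d_min ≈ 0.16

For a single sample (or paired design) of n = 268: d_min = (z_{α} + z_β)/√n.
z-sum = 1.645 + 1.036 = 2.681.
d_min = 2.681 / √268 = 2.681 / 16.371 = 0.164.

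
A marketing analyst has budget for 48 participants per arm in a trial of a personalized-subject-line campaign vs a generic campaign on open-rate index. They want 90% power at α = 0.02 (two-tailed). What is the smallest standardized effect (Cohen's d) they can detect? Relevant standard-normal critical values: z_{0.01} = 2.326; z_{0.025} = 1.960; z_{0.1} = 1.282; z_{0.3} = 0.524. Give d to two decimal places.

d_min ≈ 0.74

For two independent groups of n = 48 each: d_min = (z_{α/2} + z_β)·√(2/n).
z-sum = 2.326 + 1.282 = 3.608.
d_min = 3.608 × √(2/48) = 3.608 × 0.2041 = 0.736.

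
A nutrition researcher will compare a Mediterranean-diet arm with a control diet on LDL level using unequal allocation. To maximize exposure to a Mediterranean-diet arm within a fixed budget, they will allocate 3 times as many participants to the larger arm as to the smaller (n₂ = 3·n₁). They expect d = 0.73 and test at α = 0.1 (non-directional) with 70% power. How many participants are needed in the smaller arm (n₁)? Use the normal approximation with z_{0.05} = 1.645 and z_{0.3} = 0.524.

n₁ = 12

With allocation ratio k = n₂/n₁ = 3, Var(x̄₁−x̄₂) = σ²(1/n₁ + 1/(k·n₁)) = σ²·(k+1)/(k·n₁).
So n₁ = (1 + 1/k)·((z_{α/2} + z_β)/d)² = 1.333 × (2.169/0.73)².
n₁ = 1.333 × 8.83 = 11.8.
Round up: n₁ = 12, giving n₂ = 3 × 12 = 36.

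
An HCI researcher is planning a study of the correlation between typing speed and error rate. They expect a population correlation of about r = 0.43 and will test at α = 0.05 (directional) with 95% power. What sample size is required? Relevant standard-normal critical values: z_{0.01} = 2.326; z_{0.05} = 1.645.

Fisher's z: C = ½·ln((1+r)/(1−r)) = ½·ln(2.5088) = 0.4599.
n = ((z_{α} + z_β)/C)² + 3.
(1.645 + 1.645) / 0.4599 = 3.290 / 0.4599 = 7.154.
n = 7.154² + 3 = 51.18 + 3 = 54.2.
Round up.

n = 55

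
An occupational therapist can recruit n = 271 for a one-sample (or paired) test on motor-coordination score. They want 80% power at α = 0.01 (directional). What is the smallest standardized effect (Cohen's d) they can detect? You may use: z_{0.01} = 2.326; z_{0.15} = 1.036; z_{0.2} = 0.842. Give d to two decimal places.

d_min ≈ 0.19

For a single sample (or paired design) of n = 271: d_min = (z_{α} + z_β)/√n.
z-sum = 2.326 + 0.842 = 3.168.
d_min = 3.168 / √271 = 3.168 / 16.462 = 0.192.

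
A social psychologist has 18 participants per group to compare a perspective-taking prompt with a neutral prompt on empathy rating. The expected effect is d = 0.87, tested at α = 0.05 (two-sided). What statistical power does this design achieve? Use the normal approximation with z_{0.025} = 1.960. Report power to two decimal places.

power ≈ 0.74

For two equal groups, power = Φ(d·√(n/2) − z_{α/2}).
d·√(n/2) = 0.87 × √(18/2) = 0.87 × 3.000 = 2.610.
z_β = 2.610 − 1.960 = 0.650.
Power = Φ(0.650) = 0.742.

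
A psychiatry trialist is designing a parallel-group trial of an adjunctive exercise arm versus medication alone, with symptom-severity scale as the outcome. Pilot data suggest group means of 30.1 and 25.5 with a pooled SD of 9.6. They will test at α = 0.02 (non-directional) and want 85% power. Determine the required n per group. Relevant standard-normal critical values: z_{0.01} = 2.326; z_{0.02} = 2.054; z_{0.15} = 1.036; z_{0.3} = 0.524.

Cohen's d = |M₁ − M₂| / SD_pooled = |30.1 − 25.5| / 9.6 = 4.6 / 9.6 = 0.479.
For two independent groups with equal n: n = 2·((z_{α/2} + z_β) / d)².
z_{α/2} + z_β = 2.326 + 1.036 = 3.362.
n = 2 × (3.362 / 0.479)² = 2 × 7.019² = 2 × 49.26 = 98.5.
Round up to the next whole participant.

n = 99 per group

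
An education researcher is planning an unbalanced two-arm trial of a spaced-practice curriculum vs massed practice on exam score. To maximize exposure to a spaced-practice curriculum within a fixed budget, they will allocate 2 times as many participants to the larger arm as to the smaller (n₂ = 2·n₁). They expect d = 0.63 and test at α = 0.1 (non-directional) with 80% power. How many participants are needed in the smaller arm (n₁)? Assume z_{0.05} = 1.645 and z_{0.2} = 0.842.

With allocation ratio k = n₂/n₁ = 2, Var(x̄₁−x̄₂) = σ²(1/n₁ + 1/(k·n₁)) = σ²·(k+1)/(k·n₁).
So n₁ = (1 + 1/k)·((z_{α/2} + z_β)/d)² = 1.500 × (2.487/0.63)².
n₁ = 1.500 × 15.58 = 23.4.
Round up: n₁ = 24, giving n₂ = 2 × 24 = 48.

n₁ = 24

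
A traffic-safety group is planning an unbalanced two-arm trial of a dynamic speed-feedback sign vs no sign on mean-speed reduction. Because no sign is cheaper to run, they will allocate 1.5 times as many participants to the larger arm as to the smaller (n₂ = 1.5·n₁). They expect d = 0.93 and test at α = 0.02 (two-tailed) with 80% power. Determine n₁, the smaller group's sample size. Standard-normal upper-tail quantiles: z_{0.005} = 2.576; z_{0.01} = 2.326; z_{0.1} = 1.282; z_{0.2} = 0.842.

n₁ = 20

With allocation ratio k = n₂/n₁ = 1.5, Var(x̄₁−x̄₂) = σ²(1/n₁ + 1/(k·n₁)) = σ²·(k+1)/(k·n₁).
So n₁ = (1 + 1/k)·((z_{α/2} + z_β)/d)² = 1.667 × (3.168/0.93)².
n₁ = 1.667 × 11.60 = 19.3.
Round up: n₁ = 20, giving n₂ = 1.5 × 20 = 30.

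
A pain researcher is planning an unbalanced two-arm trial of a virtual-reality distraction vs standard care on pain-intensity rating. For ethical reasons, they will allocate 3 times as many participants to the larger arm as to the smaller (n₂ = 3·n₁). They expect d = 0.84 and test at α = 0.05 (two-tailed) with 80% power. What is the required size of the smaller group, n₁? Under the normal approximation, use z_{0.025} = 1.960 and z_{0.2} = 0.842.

n₁ = 15

With allocation ratio k = n₂/n₁ = 3, Var(x̄₁−x̄₂) = σ²(1/n₁ + 1/(k·n₁)) = σ²·(k+1)/(k·n₁).
So n₁ = (1 + 1/k)·((z_{α/2} + z_β)/d)² = 1.333 × (2.802/0.84)².
n₁ = 1.333 × 11.13 = 14.8.
Round up: n₁ = 15, giving n₂ = 3 × 15 = 45.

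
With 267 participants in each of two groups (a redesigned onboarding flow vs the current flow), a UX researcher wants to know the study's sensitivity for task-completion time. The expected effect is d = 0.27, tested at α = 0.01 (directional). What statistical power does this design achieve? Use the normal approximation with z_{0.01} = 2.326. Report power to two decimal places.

power ≈ 0.79

For two equal groups, power = Φ(d·√(n/2) − z_{α}).
d·√(n/2) = 0.27 × √(267/2) = 0.27 × 11.554 = 3.120.
z_β = 3.120 − 2.326 = 0.794.
Power = Φ(0.794) = 0.786.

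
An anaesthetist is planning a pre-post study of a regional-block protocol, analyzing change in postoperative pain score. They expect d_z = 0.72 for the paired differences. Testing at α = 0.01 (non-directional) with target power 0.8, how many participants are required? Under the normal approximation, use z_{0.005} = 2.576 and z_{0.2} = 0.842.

For a paired (one-sample on differences) test: n = ((z_{α/2} + z_β) / d)².
z_{α/2} + z_β = 2.576 + 0.842 = 3.418.
n = (3.418 / 0.72)² = 4.747² = 22.54.
Round up.

n = 23 pairs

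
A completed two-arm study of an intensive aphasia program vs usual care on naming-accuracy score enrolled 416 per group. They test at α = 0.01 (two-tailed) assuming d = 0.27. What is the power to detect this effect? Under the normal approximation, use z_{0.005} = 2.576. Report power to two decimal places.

For two equal groups, power = Φ(d·√(n/2) − z_{α/2}).
d·√(n/2) = 0.27 × √(416/2) = 0.27 × 14.422 = 3.894.
z_β = 3.894 − 2.576 = 1.318.
Power = Φ(1.318) = 0.906.

power ≈ 0.91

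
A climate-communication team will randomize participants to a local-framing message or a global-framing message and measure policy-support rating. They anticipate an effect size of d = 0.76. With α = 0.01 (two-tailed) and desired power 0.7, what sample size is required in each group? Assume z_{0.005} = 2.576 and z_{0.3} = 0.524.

For two independent groups with equal n: n = 2·((z_{α/2} + z_β) / d)².
z_{α/2} + z_β = 2.576 + 0.524 = 3.100.
n = 2 × (3.100 / 0.76)² = 2 × 4.079² = 2 × 16.64 = 33.3.
Round up to the next whole participant.

n = 34 per group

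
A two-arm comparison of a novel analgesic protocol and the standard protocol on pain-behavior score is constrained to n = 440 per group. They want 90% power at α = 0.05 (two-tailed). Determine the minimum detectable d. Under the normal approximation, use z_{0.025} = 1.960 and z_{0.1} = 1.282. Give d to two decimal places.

d_min ≈ 0.22

For two independent groups of n = 440 each: d_min = (z_{α/2} + z_β)·√(2/n).
z-sum = 1.960 + 1.282 = 3.242.
d_min = 3.242 × √(2/440) = 3.242 × 0.0674 = 0.219.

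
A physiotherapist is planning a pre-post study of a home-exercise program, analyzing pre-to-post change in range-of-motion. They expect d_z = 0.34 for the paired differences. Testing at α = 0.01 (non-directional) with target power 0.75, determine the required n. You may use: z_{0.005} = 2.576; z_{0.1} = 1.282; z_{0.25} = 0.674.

For a paired (one-sample on differences) test: n = ((z_{α/2} + z_β) / d)².
z_{α/2} + z_β = 2.576 + 0.674 = 3.250.
n = (3.250 / 0.34)² = 9.559² = 91.37.
Round up.

n = 92 pairs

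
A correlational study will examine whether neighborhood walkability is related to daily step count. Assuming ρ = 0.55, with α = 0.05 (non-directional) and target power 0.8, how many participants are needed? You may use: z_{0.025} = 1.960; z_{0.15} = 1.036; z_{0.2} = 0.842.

n = 24

Fisher's z: C = ½·ln((1+r)/(1−r)) = ½·ln(3.4444) = 0.6184.
n = ((z_{α/2} + z_β)/C)² + 3.
(1.960 + 0.842) / 0.6184 = 2.802 / 0.6184 = 4.531.
n = 4.531² + 3 = 20.53 + 3 = 23.5.
Round up.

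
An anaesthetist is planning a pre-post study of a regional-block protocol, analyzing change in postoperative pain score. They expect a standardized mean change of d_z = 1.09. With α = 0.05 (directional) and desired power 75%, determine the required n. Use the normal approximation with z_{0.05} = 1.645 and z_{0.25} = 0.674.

For a paired (one-sample on differences) test: n = ((z_{α} + z_β) / d)².
z_{α} + z_β = 1.645 + 0.674 = 2.319.
n = (2.319 / 1.09)² = 2.128² = 4.53.
Round up.

n = 5 pairs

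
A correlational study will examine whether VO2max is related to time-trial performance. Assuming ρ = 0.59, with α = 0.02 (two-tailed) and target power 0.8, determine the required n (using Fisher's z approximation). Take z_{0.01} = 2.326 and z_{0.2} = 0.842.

Fisher's z: C = ½·ln((1+r)/(1−r)) = ½·ln(3.8780) = 0.6777.
n = ((z_{α/2} + z_β)/C)² + 3.
(2.326 + 0.842) / 0.6777 = 3.168 / 0.6777 = 4.675.
n = 4.675² + 3 = 21.85 + 3 = 24.9.
Round up.

n = 25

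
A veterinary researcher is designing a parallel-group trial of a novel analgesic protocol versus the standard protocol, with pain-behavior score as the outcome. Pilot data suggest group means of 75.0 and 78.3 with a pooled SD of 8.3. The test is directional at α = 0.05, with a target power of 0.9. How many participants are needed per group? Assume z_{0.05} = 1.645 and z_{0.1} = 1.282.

Cohen's d = |M₁ − M₂| / SD_pooled = |75.0 − 78.3| / 8.3 = 3.3 / 8.3 = 0.398.
For two independent groups with equal n: n = 2·((z_{α} + z_β) / d)².
z_{α} + z_β = 1.645 + 1.282 = 2.927.
n = 2 × (2.927 / 0.398)² = 2 × 7.354² = 2 × 54.09 = 108.2.
Round up to the next whole participant.

n = 109 per group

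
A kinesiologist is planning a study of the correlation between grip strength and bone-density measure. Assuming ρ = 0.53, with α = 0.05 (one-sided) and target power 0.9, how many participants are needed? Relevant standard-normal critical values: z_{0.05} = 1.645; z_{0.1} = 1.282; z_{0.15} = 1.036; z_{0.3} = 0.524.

n = 28

Fisher's z: C = ½·ln((1+r)/(1−r)) = ½·ln(3.2553) = 0.5901.
n = ((z_{α} + z_β)/C)² + 3.
(1.645 + 1.282) / 0.5901 = 2.927 / 0.5901 = 4.960.
n = 4.960² + 3 = 24.60 + 3 = 27.6.
Round up.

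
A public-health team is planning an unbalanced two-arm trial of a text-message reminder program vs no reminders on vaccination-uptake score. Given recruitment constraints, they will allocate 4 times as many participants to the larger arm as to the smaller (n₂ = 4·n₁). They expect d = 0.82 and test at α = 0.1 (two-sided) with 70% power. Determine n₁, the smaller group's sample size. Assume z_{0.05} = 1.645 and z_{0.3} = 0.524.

n₁ = 9

With allocation ratio k = n₂/n₁ = 4, Var(x̄₁−x̄₂) = σ²(1/n₁ + 1/(k·n₁)) = σ²·(k+1)/(k·n₁).
So n₁ = (1 + 1/k)·((z_{α/2} + z_β)/d)² = 1.250 × (2.169/0.82)².
n₁ = 1.250 × 7.00 = 8.7.
Round up: n₁ = 9, giving n₂ = 4 × 9 = 36.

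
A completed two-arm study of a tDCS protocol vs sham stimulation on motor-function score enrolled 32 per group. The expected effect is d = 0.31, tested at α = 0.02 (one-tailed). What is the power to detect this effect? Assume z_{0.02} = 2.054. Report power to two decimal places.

power ≈ 0.21

For two equal groups, power = Φ(d·√(n/2) − z_{α}).
d·√(n/2) = 0.31 × √(32/2) = 0.31 × 4.000 = 1.240.
z_β = 1.240 − 2.054 = -0.814.
Power = Φ(-0.814) = 0.208.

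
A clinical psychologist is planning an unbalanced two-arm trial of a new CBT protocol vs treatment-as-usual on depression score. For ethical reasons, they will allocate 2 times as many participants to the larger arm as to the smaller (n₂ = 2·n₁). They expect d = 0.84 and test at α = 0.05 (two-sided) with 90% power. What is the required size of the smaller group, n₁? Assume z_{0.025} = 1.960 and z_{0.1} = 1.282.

n₁ = 23

With allocation ratio k = n₂/n₁ = 2, Var(x̄₁−x̄₂) = σ²(1/n₁ + 1/(k·n₁)) = σ²·(k+1)/(k·n₁).
So n₁ = (1 + 1/k)·((z_{α/2} + z_β)/d)² = 1.500 × (3.242/0.84)².
n₁ = 1.500 × 14.90 = 22.3.
Round up: n₁ = 23, giving n₂ = 2 × 23 = 46.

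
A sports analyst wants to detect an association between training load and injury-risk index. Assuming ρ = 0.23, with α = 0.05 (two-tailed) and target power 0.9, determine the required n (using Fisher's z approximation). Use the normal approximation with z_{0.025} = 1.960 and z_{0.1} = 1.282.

Fisher's z: C = ½·ln((1+r)/(1−r)) = ½·ln(1.5974) = 0.2342.
n = ((z_{α/2} + z_β)/C)² + 3.
(1.960 + 1.282) / 0.2342 = 3.242 / 0.2342 = 13.843.
n = 13.843² + 3 = 191.63 + 3 = 194.6.
Round up.

n = 195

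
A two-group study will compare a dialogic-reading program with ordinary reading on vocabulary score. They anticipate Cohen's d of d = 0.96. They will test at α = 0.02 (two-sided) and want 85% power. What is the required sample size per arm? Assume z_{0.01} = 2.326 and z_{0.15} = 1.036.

n = 25 per group

For two independent groups with equal n: n = 2·((z_{α/2} + z_β) / d)².
z_{α/2} + z_β = 2.326 + 1.036 = 3.362.
n = 2 × (3.362 / 0.96)² = 2 × 3.502² = 2 × 12.26 = 24.5.
Round up to the next whole participant.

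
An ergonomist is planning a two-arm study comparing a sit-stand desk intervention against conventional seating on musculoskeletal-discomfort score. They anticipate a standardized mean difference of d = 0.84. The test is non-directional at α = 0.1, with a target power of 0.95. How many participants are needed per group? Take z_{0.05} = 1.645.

For two independent groups with equal n: n = 2·((z_{α/2} + z_β) / d)².
z_{α/2} + z_β = 1.645 + 1.645 = 3.290.
n = 2 × (3.290 / 0.84)² = 2 × 3.917² = 2 × 15.34 = 30.7.
Round up to the next whole participant.

n = 31 per group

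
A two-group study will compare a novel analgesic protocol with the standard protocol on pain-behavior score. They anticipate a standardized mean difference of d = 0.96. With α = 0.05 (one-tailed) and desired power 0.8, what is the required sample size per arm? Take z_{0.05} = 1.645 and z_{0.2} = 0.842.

n = 14 per group

For two independent groups with equal n: n = 2·((z_{α} + z_β) / d)².
z_{α} + z_β = 1.645 + 0.842 = 2.487.
n = 2 × (2.487 / 0.96)² = 2 × 2.591² = 2 × 6.71 = 13.4.
Round up to the next whole participant.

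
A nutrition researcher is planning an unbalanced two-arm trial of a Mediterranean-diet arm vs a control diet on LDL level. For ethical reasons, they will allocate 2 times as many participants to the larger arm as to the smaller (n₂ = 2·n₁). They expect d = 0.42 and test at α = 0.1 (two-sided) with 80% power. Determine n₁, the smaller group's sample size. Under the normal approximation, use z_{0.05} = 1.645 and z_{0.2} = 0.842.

n₁ = 53

With allocation ratio k = n₂/n₁ = 2, Var(x̄₁−x̄₂) = σ²(1/n₁ + 1/(k·n₁)) = σ²·(k+1)/(k·n₁).
So n₁ = (1 + 1/k)·((z_{α/2} + z_β)/d)² = 1.500 × (2.487/0.42)².
n₁ = 1.500 × 35.06 = 52.6.
Round up: n₁ = 53, giving n₂ = 2 × 53 = 106.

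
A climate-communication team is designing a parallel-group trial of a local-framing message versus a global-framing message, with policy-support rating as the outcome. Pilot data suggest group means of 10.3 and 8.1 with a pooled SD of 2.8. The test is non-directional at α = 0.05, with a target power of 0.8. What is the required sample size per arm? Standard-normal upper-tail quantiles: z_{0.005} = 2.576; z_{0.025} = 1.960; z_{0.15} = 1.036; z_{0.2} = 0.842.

Cohen's d = |M₁ − M₂| / SD_pooled = |10.3 − 8.1| / 2.8 = 2.2 / 2.8 = 0.786.
For two independent groups with equal n: n = 2·((z_{α/2} + z_β) / d)².
z_{α/2} + z_β = 1.960 + 0.842 = 2.802.
n = 2 × (2.802 / 0.786)² = 2 × 3.565² = 2 × 12.71 = 25.4.
Round up to the next whole participant.

n = 26 per group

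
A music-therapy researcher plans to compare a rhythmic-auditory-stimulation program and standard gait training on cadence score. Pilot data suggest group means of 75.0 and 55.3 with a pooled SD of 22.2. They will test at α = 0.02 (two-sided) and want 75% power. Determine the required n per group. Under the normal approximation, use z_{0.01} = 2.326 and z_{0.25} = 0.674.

Cohen's d = |M₁ − M₂| / SD_pooled = |75.0 − 55.3| / 22.2 = 19.7 / 22.2 = 0.887.
For two independent groups with equal n: n = 2·((z_{α/2} + z_β) / d)².
z_{α/2} + z_β = 2.326 + 0.674 = 3.000.
n = 2 × (3.000 / 0.887)² = 2 × 3.382² = 2 × 11.44 = 22.9.
Round up to the next whole participant.

n = 23 per group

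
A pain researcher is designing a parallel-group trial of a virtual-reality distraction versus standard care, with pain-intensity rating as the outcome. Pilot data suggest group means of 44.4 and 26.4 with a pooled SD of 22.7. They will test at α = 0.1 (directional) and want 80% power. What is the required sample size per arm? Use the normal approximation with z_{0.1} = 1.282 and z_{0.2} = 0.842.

n = 15 per group

Cohen's d = |M₁ − M₂| / SD_pooled = |44.4 − 26.4| / 22.7 = 18.0 / 22.7 = 0.793.
For two independent groups with equal n: n = 2·((z_{α} + z_β) / d)².
z_{α} + z_β = 1.282 + 0.842 = 2.124.
n = 2 × (2.124 / 0.793)² = 2 × 2.678² = 2 × 7.17 = 14.3.
Round up to the next whole participant.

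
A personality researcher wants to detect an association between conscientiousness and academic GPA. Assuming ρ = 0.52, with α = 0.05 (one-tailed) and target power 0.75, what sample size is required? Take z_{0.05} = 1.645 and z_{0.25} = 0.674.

n = 20

Fisher's z: C = ½·ln((1+r)/(1−r)) = ½·ln(3.1667) = 0.5763.
n = ((z_{α} + z_β)/C)² + 3.
(1.645 + 0.674) / 0.5763 = 2.319 / 0.5763 = 4.024.
n = 4.024² + 3 = 16.19 + 3 = 19.2.
Round up.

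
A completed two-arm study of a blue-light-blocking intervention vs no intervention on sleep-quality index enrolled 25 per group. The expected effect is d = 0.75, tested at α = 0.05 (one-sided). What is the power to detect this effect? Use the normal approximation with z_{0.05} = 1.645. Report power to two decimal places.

power ≈ 0.84

For two equal groups, power = Φ(d·√(n/2) − z_{α}).
d·√(n/2) = 0.75 × √(25/2) = 0.75 × 3.536 = 2.652.
z_β = 2.652 − 1.645 = 1.007.
Power = Φ(1.007) = 0.843.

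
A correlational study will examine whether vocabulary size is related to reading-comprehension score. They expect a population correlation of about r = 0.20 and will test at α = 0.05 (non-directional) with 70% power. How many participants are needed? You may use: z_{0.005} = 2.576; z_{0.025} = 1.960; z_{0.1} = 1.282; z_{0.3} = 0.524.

Fisher's z: C = ½·ln((1+r)/(1−r)) = ½·ln(1.5000) = 0.2027.
n = ((z_{α/2} + z_β)/C)² + 3.
(1.960 + 0.524) / 0.2027 = 2.484 / 0.2027 = 12.255.
n = 12.255² + 3 = 150.17 + 3 = 153.2.
Round up.

n = 154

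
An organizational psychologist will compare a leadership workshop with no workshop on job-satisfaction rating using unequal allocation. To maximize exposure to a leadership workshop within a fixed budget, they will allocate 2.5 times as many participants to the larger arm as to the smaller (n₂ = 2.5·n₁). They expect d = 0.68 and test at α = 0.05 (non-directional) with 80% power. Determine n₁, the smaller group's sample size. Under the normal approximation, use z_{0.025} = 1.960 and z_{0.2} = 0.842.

n₁ = 24

With allocation ratio k = n₂/n₁ = 2.5, Var(x̄₁−x̄₂) = σ²(1/n₁ + 1/(k·n₁)) = σ²·(k+1)/(k·n₁).
So n₁ = (1 + 1/k)·((z_{α/2} + z_β)/d)² = 1.400 × (2.802/0.68)².
n₁ = 1.400 × 16.98 = 23.8.
Round up: n₁ = 24, giving n₂ = 2.5 × 24 = 60.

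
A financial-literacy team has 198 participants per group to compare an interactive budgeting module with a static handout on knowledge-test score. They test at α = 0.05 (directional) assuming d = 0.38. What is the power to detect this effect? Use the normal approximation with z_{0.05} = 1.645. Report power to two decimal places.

For two equal groups, power = Φ(d·√(n/2) − z_{α}).
d·√(n/2) = 0.38 × √(198/2) = 0.38 × 9.950 = 3.781.
z_β = 3.781 − 1.645 = 2.136.
Power = Φ(2.136) = 0.984.

power ≈ 0.98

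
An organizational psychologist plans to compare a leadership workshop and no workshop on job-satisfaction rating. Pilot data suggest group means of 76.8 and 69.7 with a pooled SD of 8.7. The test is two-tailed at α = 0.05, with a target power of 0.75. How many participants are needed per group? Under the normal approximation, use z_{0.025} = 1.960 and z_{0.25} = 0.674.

Cohen's d = |M₁ − M₂| / SD_pooled = |76.8 − 69.7| / 8.7 = 7.1 / 8.7 = 0.816.
For two independent groups with equal n: n = 2·((z_{α/2} + z_β) / d)².
z_{α/2} + z_β = 1.960 + 0.674 = 2.634.
n = 2 × (2.634 / 0.816)² = 2 × 3.228² = 2 × 10.42 = 20.8.
Round up to the next whole participant.

n = 21 per group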